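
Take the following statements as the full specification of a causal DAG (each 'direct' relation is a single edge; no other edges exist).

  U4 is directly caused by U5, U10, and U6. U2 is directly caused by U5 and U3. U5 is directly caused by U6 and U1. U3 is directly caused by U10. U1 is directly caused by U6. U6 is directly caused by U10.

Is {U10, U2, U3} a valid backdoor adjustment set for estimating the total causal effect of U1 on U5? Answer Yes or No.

Backdoor paths from U1 to U5 (paths whose first edge points into U1):
  P1: U1 <- U6 <- U10 -> U3 -> U2 <- U5
  P2: U1 <- U6 <- U10 -> U4 <- U5
  P3: U1 <- U6 -> U5
  P4: U1 <- U6 -> U4 <- U10 -> U3 -> U2 <- U5
  P5: U1 <- U6 -> U4 <- U5
Condition 1 (no descendant of U1 in the set): FAILS — U2 is a descendant of U1.
Condition 2 (every backdoor path blocked by {U10, U2, U3}):
  P1: blocked at fork node U10 ∈ conditioning set.
  P2: blocked at fork node U10 ∈ conditioning set.
  P3: open — no interior node is in the conditioning set.
  P4: blocked at collider U4 (neither it nor any descendant is in the conditioning set).
  P5: blocked at collider U4 (neither it nor any descendant is in the conditioning set).
{U10, U2, U3} does not satisfy the backdoor criterion.

No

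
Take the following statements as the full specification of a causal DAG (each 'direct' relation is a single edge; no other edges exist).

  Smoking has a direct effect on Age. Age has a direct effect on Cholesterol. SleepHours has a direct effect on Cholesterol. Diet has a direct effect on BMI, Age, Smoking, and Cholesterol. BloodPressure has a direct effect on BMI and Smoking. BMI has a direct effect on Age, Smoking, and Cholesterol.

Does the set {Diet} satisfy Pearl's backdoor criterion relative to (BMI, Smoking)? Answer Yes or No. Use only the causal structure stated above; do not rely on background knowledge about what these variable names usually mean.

Backdoor paths from BMI to Smoking (paths whose first edge points into BMI):
  P1: BMI <- Diet -> Smoking
  P2: BMI <- Diet -> Age <- Smoking
  P3: BMI <- Diet -> Cholesterol <- Age <- Smoking
  P4: BMI <- BloodPressure -> Smoking
Condition 1 (no descendant of BMI in the set): holds — descendants of BMI are {Age, Cholesterol, Smoking}; none are in {Diet}.
Condition 2 (every backdoor path blocked by {Diet}):
  P1: blocked at fork node Diet ∈ conditioning set.
  P2: blocked at fork node Diet ∈ conditioning set.
  P3: blocked at fork node Diet ∈ conditioning set.
  P4: open — no interior node is in the conditioning set.
{Diet} does not satisfy the backdoor criterion.

No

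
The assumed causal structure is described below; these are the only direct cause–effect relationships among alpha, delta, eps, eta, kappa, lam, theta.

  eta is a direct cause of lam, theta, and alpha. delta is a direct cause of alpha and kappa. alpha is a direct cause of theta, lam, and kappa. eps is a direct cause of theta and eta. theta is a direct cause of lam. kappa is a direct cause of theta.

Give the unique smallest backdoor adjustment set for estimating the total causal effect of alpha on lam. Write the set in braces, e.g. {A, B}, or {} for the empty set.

{delta, eta}

Variables eligible for adjustment (non-descendants of alpha, excluding alpha and lam): {delta, eps, eta}.
Backdoor paths from alpha to lam:
  P1: alpha <- eta <- eps -> theta -> lam
  P2: alpha <- eta -> theta -> lam
  P3: alpha <- eta -> lam
  P4: alpha <- delta -> kappa -> theta <- eps -> eta -> lam
  P5: alpha <- delta -> kappa -> theta <- eta -> lam
  P6: alpha <- delta -> kappa -> theta -> lam
The empty set is not sufficient: P1 (alpha <- eta <- eps -> theta -> lam) has no collider blocking it and no conditioned non-collider, so it is open.
Try {delta, eta}:
  P1: blocked at chain node eta ∈ conditioning set.
  P2: blocked at fork node eta ∈ conditioning set.
  P3: blocked at fork node eta ∈ conditioning set.
  P4: blocked at fork node delta ∈ conditioning set.
  P5: blocked at fork node delta ∈ conditioning set.
  P6: blocked at fork node delta ∈ conditioning set.
{delta, eta} contains no descendant of alpha and blocks every backdoor path.
Every element of {delta, eta} is needed (dropping delta leaves P6 open; dropping eta leaves P1 open), so no proper subset is valid.
Among all size-2 subsets of the eligible variables, only {delta, eta} blocks every backdoor path, so it is the unique smallest valid adjustment set.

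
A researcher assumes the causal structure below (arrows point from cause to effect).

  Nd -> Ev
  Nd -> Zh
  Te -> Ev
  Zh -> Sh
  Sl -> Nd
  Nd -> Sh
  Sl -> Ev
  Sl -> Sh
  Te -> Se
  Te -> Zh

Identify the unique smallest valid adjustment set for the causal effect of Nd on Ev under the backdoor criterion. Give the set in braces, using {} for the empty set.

Variables eligible for adjustment (non-descendants of Nd, excluding Nd and Ev): {Se, Sl, Te}.
Backdoor paths from Nd to Ev:
  P1: Nd <- Sl -> Ev
  P2: Nd <- Sl -> Sh <- Zh <- Te -> Ev
The empty set is not sufficient: P1 (Nd <- Sl -> Ev) has no collider blocking it and no conditioned non-collider, so it is open.
Try {Sl}:
  P1: blocked at fork node Sl ∈ conditioning set.
  P2: blocked at fork node Sl ∈ conditioning set.
{Sl} contains no descendant of Nd and blocks every backdoor path.
No other singleton works — e.g. {Te} leaves P1 open — so {Sl} is the unique smallest valid adjustment set.

{Sl}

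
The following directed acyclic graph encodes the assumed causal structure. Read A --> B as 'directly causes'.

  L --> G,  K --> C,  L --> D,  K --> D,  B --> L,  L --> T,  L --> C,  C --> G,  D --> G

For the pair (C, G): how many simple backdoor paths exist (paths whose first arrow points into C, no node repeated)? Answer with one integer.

A backdoor path from C to G is any simple undirected path whose first edge points into C (i.e. leaves C via a parent).
Parents of C: {K, L}.
Enumerating:
  P1: C <- K -> D <- L -> G
  P2: C <- K -> D -> G
  P3: C <- L -> D -> G
  P4: C <- L -> G
That exhausts the simple backdoor paths. Count: 4.

4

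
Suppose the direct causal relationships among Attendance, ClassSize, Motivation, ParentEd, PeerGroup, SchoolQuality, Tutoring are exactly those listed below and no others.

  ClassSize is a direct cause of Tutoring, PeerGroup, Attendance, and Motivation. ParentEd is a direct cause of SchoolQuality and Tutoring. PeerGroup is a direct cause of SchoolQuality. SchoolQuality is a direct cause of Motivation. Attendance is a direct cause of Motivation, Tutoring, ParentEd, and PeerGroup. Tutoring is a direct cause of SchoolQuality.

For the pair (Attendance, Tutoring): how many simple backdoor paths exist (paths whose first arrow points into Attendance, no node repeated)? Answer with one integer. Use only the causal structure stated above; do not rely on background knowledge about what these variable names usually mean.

5

A backdoor path from Attendance to Tutoring is any simple undirected path whose first edge points into Attendance (i.e. leaves Attendance via a parent).
Parents of Attendance: {ClassSize}.
Enumerating:
  P1: Attendance <- ClassSize -> PeerGroup -> SchoolQuality <- ParentEd -> Tutoring
  P2: Attendance <- ClassSize -> PeerGroup -> SchoolQuality <- Tutoring
  P3: Attendance <- ClassSize -> Tutoring
  P4: Attendance <- ClassSize -> Motivation <- SchoolQuality <- ParentEd -> Tutoring
  P5: Attendance <- ClassSize -> Motivation <- SchoolQuality <- Tutoring
That exhausts the simple backdoor paths. Count: 5.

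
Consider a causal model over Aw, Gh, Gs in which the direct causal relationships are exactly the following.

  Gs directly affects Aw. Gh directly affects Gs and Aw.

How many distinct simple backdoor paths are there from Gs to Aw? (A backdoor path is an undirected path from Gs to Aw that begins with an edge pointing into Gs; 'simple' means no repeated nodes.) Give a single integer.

A backdoor path from Gs to Aw is any simple undirected path whose first edge points into Gs (i.e. leaves Gs via a parent).
Parents of Gs: {Gh}.
Enumerating:
  P1: Gs <- Gh -> Aw
That exhausts the simple backdoor paths. Count: 1.

1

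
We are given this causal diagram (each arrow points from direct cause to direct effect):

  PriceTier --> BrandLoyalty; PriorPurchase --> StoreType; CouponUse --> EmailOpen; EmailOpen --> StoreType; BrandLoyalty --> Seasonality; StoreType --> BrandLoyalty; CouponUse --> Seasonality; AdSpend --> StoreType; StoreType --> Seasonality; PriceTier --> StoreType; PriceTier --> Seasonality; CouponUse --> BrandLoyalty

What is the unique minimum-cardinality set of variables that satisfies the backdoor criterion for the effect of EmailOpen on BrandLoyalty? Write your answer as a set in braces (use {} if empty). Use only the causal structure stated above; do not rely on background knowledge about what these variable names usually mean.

{CouponUse}

Variables eligible for adjustment (non-descendants of EmailOpen, excluding EmailOpen and BrandLoyalty): {AdSpend, CouponUse, PriceTier, PriorPurchase}.
Backdoor paths from EmailOpen to BrandLoyalty:
  P1: EmailOpen <- CouponUse -> BrandLoyalty
  P2: EmailOpen <- CouponUse -> Seasonality <- PriceTier -> StoreType -> BrandLoyalty
  P3: EmailOpen <- CouponUse -> Seasonality <- PriceTier -> BrandLoyalty
  P4: EmailOpen <- CouponUse -> Seasonality <- StoreType <- PriceTier -> BrandLoyalty
  P5: EmailOpen <- CouponUse -> Seasonality <- StoreType -> BrandLoyalty
  P6: EmailOpen <- CouponUse -> Seasonality <- BrandLoyalty
The empty set is not sufficient: P1 (EmailOpen <- CouponUse -> BrandLoyalty) has no collider blocking it and no conditioned non-collider, so it is open.
Try {CouponUse}:
  P1: blocked at fork node CouponUse ∈ conditioning set.
  P2: blocked at fork node CouponUse ∈ conditioning set.
  P3: blocked at fork node CouponUse ∈ conditioning set.
  P4: blocked at fork node CouponUse ∈ conditioning set.
  P5: blocked at fork node CouponUse ∈ conditioning set.
  P6: blocked at fork node CouponUse ∈ conditioning set.
{CouponUse} contains no descendant of EmailOpen and blocks every backdoor path.
No other singleton works — e.g. {AdSpend} leaves P1 open — so {CouponUse} is the unique smallest valid adjustment set.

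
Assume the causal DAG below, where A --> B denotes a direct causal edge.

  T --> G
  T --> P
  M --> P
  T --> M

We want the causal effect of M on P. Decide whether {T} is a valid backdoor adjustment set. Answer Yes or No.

Yes

Backdoor paths from M to P (paths whose first edge points into M):
  P1: M <- T -> P
Condition 1 (no descendant of M in the set): holds — descendants of M are {P}; none are in {T}.
Condition 2 (every backdoor path blocked by {T}):
  P1: blocked at fork node T ∈ conditioning set.
{T} satisfies the backdoor criterion.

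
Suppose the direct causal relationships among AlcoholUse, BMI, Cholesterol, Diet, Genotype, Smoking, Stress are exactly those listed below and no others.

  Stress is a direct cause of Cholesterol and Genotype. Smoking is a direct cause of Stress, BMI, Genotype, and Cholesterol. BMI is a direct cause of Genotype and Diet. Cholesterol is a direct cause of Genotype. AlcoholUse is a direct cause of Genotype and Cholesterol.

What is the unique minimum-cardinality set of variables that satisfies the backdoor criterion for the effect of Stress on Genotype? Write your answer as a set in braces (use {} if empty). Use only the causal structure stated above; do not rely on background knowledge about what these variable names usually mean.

Variables eligible for adjustment (non-descendants of Stress, excluding Stress and Genotype): {AlcoholUse, BMI, Diet, Smoking}.
Backdoor paths from Stress to Genotype:
  P1: Stress <- Smoking -> BMI -> Genotype
  P2: Stress <- Smoking -> Cholesterol <- AlcoholUse -> Genotype
  P3: Stress <- Smoking -> Cholesterol -> Genotype
  P4: Stress <- Smoking -> Genotype
The empty set is not sufficient: P1 (Stress <- Smoking -> BMI -> Genotype) has no collider blocking it and no conditioned non-collider, so it is open.
Try {Smoking}:
  P1: blocked at fork node Smoking ∈ conditioning set.
  P2: blocked at fork node Smoking ∈ conditioning set.
  P3: blocked at fork node Smoking ∈ conditioning set.
  P4: blocked at fork node Smoking ∈ conditioning set.
{Smoking} contains no descendant of Stress and blocks every backdoor path.
No other singleton works — e.g. {BMI} leaves P3 open — so {Smoking} is the unique smallest valid adjustment set.

{Smoking}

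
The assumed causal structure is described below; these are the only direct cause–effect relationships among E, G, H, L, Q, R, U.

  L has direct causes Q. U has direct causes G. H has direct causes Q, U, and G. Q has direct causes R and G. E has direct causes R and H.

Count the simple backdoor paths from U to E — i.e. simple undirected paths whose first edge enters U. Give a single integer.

4

A backdoor path from U to E is any simple undirected path whose first edge points into U (i.e. leaves U via a parent).
Parents of U: {G}.
Enumerating:
  P1: U <- G -> Q <- R -> E
  P2: U <- G -> Q -> H -> E
  P3: U <- G -> H <- Q <- R -> E
  P4: U <- G -> H -> E
That exhausts the simple backdoor paths. Count: 4.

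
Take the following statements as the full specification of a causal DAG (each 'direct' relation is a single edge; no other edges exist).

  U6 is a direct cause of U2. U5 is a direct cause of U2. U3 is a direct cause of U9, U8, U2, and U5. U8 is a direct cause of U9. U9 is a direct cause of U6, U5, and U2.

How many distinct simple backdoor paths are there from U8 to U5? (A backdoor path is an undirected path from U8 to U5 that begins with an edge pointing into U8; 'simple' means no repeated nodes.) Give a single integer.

A backdoor path from U8 to U5 is any simple undirected path whose first edge points into U8 (i.e. leaves U8 via a parent).
Parents of U8: {U3}.
Enumerating:
  P1: U8 <- U3 -> U9 -> U6 -> U2 <- U5
  P2: U8 <- U3 -> U9 -> U5
  P3: U8 <- U3 -> U9 -> U2 <- U5
  P4: U8 <- U3 -> U5
  P5: U8 <- U3 -> U2 <- U9 -> U5
  P6: U8 <- U3 -> U2 <- U6 <- U9 -> U5
  P7: U8 <- U3 -> U2 <- U5
That exhausts the simple backdoor paths. Count: 7.

7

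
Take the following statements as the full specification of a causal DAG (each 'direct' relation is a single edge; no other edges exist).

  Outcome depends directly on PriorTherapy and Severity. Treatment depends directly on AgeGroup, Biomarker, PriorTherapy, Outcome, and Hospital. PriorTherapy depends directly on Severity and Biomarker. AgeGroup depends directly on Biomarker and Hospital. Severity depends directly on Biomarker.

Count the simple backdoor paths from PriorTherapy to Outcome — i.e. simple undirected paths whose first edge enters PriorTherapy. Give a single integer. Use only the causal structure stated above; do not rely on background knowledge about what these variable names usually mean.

A backdoor path from PriorTherapy to Outcome is any simple undirected path whose first edge points into PriorTherapy (i.e. leaves PriorTherapy via a parent).
Parents of PriorTherapy: {Biomarker, Severity}.
Enumerating:
  P1: PriorTherapy <- Biomarker -> Severity -> Outcome
  P2: PriorTherapy <- Biomarker -> AgeGroup <- Hospital -> Treatment <- Outcome
  P3: PriorTherapy <- Biomarker -> AgeGroup -> Treatment <- Outcome
  P4: PriorTherapy <- Biomarker -> Treatment <- Outcome
  P5: PriorTherapy <- Severity <- Biomarker -> AgeGroup <- Hospital -> Treatment <- Outcome
  P6: PriorTherapy <- Severity <- Biomarker -> AgeGroup -> Treatment <- Outcome
  P7: PriorTherapy <- Severity <- Biomarker -> Treatment <- Outcome
  P8: PriorTherapy <- Severity -> Outcome
That exhausts the simple backdoor paths. Count: 8.

8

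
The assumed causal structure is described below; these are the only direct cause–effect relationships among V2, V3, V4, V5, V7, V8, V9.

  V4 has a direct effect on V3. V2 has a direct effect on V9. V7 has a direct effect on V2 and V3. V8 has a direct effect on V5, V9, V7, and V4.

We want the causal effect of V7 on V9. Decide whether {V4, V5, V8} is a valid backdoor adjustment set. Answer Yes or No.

Yes

Backdoor paths from V7 to V9 (paths whose first edge points into V7):
  P1: V7 <- V8 -> V9
Condition 1 (no descendant of V7 in the set): holds — descendants of V7 are {V2, V3, V9}; none are in {V4, V5, V8}.
Condition 2 (every backdoor path blocked by {V4, V5, V8}):
  P1: blocked at fork node V8 ∈ conditioning set.
{V4, V5, V8} satisfies the backdoor criterion.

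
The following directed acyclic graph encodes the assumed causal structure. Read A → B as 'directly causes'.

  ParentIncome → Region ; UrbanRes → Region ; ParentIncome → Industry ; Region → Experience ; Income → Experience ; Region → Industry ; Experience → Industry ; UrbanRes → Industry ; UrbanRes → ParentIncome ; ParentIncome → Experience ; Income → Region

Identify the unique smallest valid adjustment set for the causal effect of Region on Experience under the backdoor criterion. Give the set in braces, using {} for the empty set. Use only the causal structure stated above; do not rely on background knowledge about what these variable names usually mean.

Variables eligible for adjustment (non-descendants of Region, excluding Region and Experience): {Income, ParentIncome, UrbanRes}.
Backdoor paths from Region to Experience:
  P1: Region <- Income -> Experience
  P2: Region <- UrbanRes -> ParentIncome -> Experience
  P3: Region <- UrbanRes -> ParentIncome -> Industry <- Experience
  P4: Region <- UrbanRes -> Industry <- ParentIncome -> Experience
  P5: Region <- UrbanRes -> Industry <- Experience
  P6: Region <- ParentIncome <- UrbanRes -> Industry <- Experience
  P7: Region <- ParentIncome -> Experience
  P8: Region <- ParentIncome -> Industry <- Experience
The empty set is not sufficient: P1 (Region <- Income -> Experience) has no collider blocking it and no conditioned non-collider, so it is open.
Try {Income, ParentIncome}:
  P1: blocked at fork node Income ∈ conditioning set.
  P2: blocked at chain node ParentIncome ∈ conditioning set.
  P3: blocked at chain node ParentIncome ∈ conditioning set.
  P4: blocked at collider Industry (neither it nor any descendant is in the conditioning set).
  P5: blocked at collider Industry (neither it nor any descendant is in the conditioning set).
  P6: blocked at chain node ParentIncome ∈ conditioning set.
  P7: blocked at fork node ParentIncome ∈ conditioning set.
  P8: blocked at fork node ParentIncome ∈ conditioning set.
{Income, ParentIncome} contains no descendant of Region and blocks every backdoor path.
Every element of {Income, ParentIncome} is needed (dropping Income leaves P1 open; dropping ParentIncome leaves P2 open), so no proper subset is valid.
Among all size-2 subsets of the eligible variables, only {Income, ParentIncome} blocks every backdoor path, so it is the unique smallest valid adjustment set.

{Income, ParentIncome}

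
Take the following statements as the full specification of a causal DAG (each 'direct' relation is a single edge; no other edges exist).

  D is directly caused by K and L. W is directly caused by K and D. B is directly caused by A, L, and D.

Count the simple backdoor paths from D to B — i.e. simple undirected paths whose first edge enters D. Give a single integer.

A backdoor path from D to B is any simple undirected path whose first edge points into D (i.e. leaves D via a parent).
Parents of D: {K, L}.
Enumerating:
  P1: D <- L -> B
That exhausts the simple backdoor paths. Count: 1.

1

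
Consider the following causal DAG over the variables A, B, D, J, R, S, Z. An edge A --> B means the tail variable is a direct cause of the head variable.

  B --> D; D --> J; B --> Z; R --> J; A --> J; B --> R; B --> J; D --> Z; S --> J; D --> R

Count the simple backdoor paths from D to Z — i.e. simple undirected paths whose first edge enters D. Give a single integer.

1

A backdoor path from D to Z is any simple undirected path whose first edge points into D (i.e. leaves D via a parent).
Parents of D: {B}.
Enumerating:
  P1: D <- B -> Z
That exhausts the simple backdoor paths. Count: 1.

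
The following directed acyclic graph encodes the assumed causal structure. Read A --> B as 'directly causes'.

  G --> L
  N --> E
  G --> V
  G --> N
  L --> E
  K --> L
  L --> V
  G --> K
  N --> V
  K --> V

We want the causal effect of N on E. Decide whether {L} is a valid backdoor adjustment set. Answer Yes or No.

Yes

Backdoor paths from N to E (paths whose first edge points into N):
  P1: N <- G -> K -> L -> E
  P2: N <- G -> K -> V <- L -> E
  P3: N <- G -> L -> E
  P4: N <- G -> V <- K -> L -> E
  P5: N <- G -> V <- L -> E
Condition 1 (no descendant of N in the set): holds — descendants of N are {E, V}; none are in {L}.
Condition 2 (every backdoor path blocked by {L}):
  P1: blocked at chain node L ∈ conditioning set.
  P2: blocked at collider V (neither it nor any descendant is in the conditioning set).
  P3: blocked at chain node L ∈ conditioning set.
  P4: blocked at collider V (neither it nor any descendant is in the conditioning set).
  P5: blocked at collider V (neither it nor any descendant is in the conditioning set).
{L} satisfies the backdoor criterion.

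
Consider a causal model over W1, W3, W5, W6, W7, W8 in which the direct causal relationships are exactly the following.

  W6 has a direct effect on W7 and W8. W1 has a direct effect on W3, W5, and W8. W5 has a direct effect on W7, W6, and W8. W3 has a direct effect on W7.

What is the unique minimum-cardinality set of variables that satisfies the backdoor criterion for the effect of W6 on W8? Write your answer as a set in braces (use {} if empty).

{W5}

Variables eligible for adjustment (non-descendants of W6, excluding W6 and W8): {W1, W3, W5}.
Backdoor paths from W6 to W8:
  P1: W6 <- W5 <- W1 -> W8
  P2: W6 <- W5 -> W8
  P3: W6 <- W5 -> W7 <- W3 <- W1 -> W8
The empty set is not sufficient: P1 (W6 <- W5 <- W1 -> W8) has no collider blocking it and no conditioned non-collider, so it is open.
Try {W5}:
  P1: blocked at chain node W5 ∈ conditioning set.
  P2: blocked at fork node W5 ∈ conditioning set.
  P3: blocked at fork node W5 ∈ conditioning set.
{W5} contains no descendant of W6 and blocks every backdoor path.
No other singleton works — e.g. {W1} leaves P2 open — so {W5} is the unique smallest valid adjustment set.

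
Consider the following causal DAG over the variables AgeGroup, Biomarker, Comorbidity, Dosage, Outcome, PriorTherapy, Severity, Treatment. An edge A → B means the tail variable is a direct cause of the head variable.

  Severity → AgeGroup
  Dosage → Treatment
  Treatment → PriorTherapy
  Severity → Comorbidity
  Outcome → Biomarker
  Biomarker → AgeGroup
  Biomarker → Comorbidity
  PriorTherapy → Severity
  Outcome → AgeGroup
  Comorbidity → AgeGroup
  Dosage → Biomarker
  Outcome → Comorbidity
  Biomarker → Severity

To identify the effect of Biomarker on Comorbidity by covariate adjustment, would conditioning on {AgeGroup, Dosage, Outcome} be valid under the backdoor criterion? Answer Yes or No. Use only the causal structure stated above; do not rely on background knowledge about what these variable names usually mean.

Backdoor paths from Biomarker to Comorbidity (paths whose first edge points into Biomarker):
  P1: Biomarker <- Dosage -> Treatment -> PriorTherapy -> Severity -> Comorbidity
  P2: Biomarker <- Dosage -> Treatment -> PriorTherapy -> Severity -> AgeGroup <- Outcome -> Comorbidity
  P3: Biomarker <- Dosage -> Treatment -> PriorTherapy -> Severity -> AgeGroup <- Comorbidity
  P4: Biomarker <- Outcome -> Comorbidity
  P5: Biomarker <- Outcome -> AgeGroup <- Severity -> Comorbidity
  P6: Biomarker <- Outcome -> AgeGroup <- Comorbidity
Condition 1 (no descendant of Biomarker in the set): FAILS — AgeGroup is a descendant of Biomarker.
Condition 2 (every backdoor path blocked by {AgeGroup, Dosage, Outcome}):
  P1: blocked at fork node Dosage ∈ conditioning set.
  P2: blocked at fork node Dosage ∈ conditioning set.
  P3: blocked at fork node Dosage ∈ conditioning set.
  P4: blocked at fork node Outcome ∈ conditioning set.
  P5: blocked at fork node Outcome ∈ conditioning set.
  P6: blocked at fork node Outcome ∈ conditioning set.
{AgeGroup, Dosage, Outcome} does not satisfy the backdoor criterion.

No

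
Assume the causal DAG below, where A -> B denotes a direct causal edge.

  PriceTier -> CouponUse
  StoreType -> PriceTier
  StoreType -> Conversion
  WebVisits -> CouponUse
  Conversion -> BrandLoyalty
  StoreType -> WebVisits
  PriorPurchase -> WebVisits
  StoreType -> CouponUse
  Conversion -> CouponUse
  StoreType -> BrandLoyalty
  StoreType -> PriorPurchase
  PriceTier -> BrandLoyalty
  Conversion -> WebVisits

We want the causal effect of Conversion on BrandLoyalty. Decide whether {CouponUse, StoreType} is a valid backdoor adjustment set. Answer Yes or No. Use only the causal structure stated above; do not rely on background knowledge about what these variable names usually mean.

Backdoor paths from Conversion to BrandLoyalty (paths whose first edge points into Conversion):
  P1: Conversion <- StoreType -> PriceTier -> BrandLoyalty
  P2: Conversion <- StoreType -> PriorPurchase -> WebVisits -> CouponUse <- PriceTier -> BrandLoyalty
  P3: Conversion <- StoreType -> BrandLoyalty
  P4: Conversion <- StoreType -> WebVisits -> CouponUse <- PriceTier -> BrandLoyalty
  P5: Conversion <- StoreType -> CouponUse <- PriceTier -> BrandLoyalty
Condition 1 (no descendant of Conversion in the set): FAILS — CouponUse is a descendant of Conversion.
Condition 2 (every backdoor path blocked by {CouponUse, StoreType}):
  P1: blocked at fork node StoreType ∈ conditioning set.
  P2: blocked at fork node StoreType ∈ conditioning set.
  P3: blocked at fork node StoreType ∈ conditioning set.
  P4: blocked at fork node StoreType ∈ conditioning set.
  P5: blocked at fork node StoreType ∈ conditioning set.
{CouponUse, StoreType} does not satisfy the backdoor criterion.

No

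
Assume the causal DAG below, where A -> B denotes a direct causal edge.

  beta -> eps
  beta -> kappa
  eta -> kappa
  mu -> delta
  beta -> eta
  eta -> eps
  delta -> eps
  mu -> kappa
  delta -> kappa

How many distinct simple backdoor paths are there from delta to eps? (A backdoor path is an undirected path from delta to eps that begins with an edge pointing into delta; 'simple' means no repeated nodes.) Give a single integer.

A backdoor path from delta to eps is any simple undirected path whose first edge points into delta (i.e. leaves delta via a parent).
Parents of delta: {mu}.
Enumerating:
  P1: delta <- mu -> kappa <- beta -> eta -> eps
  P2: delta <- mu -> kappa <- beta -> eps
  P3: delta <- mu -> kappa <- eta <- beta -> eps
  P4: delta <- mu -> kappa <- eta -> eps
That exhausts the simple backdoor paths. Count: 4.

4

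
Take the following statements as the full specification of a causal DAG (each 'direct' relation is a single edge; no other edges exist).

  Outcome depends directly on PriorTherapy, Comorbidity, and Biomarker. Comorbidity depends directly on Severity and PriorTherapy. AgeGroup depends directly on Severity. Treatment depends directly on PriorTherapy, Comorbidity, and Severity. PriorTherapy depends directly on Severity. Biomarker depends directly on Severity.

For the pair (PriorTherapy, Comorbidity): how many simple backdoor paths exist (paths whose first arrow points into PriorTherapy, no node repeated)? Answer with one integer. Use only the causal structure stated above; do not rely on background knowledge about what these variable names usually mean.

A backdoor path from PriorTherapy to Comorbidity is any simple undirected path whose first edge points into PriorTherapy (i.e. leaves PriorTherapy via a parent).
Parents of PriorTherapy: {Severity}.
Enumerating:
  P1: PriorTherapy <- Severity -> Biomarker -> Outcome <- Comorbidity
  P2: PriorTherapy <- Severity -> Comorbidity
  P3: PriorTherapy <- Severity -> Treatment <- Comorbidity
That exhausts the simple backdoor paths. Count: 3.

3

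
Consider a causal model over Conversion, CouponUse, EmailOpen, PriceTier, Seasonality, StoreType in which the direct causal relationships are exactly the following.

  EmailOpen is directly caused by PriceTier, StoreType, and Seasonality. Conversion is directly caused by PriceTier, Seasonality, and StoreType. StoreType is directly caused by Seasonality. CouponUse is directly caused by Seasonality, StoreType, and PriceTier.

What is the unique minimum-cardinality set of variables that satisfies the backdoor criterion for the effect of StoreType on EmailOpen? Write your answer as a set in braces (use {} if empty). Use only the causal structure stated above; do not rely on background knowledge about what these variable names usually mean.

Variables eligible for adjustment (non-descendants of StoreType, excluding StoreType and EmailOpen): {PriceTier, Seasonality}.
Backdoor paths from StoreType to EmailOpen:
  P1: StoreType <- Seasonality -> Conversion <- PriceTier -> EmailOpen
  P2: StoreType <- Seasonality -> CouponUse <- PriceTier -> EmailOpen
  P3: StoreType <- Seasonality -> EmailOpen
The empty set is not sufficient: P3 (StoreType <- Seasonality -> EmailOpen) has no collider blocking it and no conditioned non-collider, so it is open.
Try {Seasonality}:
  P1: blocked at fork node Seasonality ∈ conditioning set.
  P2: blocked at fork node Seasonality ∈ conditioning set.
  P3: blocked at fork node Seasonality ∈ conditioning set.
{Seasonality} contains no descendant of StoreType and blocks every backdoor path.
No other singleton works — e.g. {PriceTier} leaves P3 open — so {Seasonality} is the unique smallest valid adjustment set.

{Seasonality}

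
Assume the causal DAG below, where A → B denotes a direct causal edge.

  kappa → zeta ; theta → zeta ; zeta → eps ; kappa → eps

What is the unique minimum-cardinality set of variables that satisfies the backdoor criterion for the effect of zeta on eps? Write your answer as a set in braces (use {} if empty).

{kappa}

Variables eligible for adjustment (non-descendants of zeta, excluding zeta and eps): {kappa, theta}.
Backdoor paths from zeta to eps:
  P1: zeta <- kappa -> eps
The empty set is not sufficient: P1 (zeta <- kappa -> eps) has no collider blocking it and no conditioned non-collider, so it is open.
Try {kappa}:
  P1: blocked at fork node kappa ∈ conditioning set.
{kappa} contains no descendant of zeta and blocks every backdoor path.
No other singleton works — e.g. {theta} leaves P1 open — so {kappa} is the unique smallest valid adjustment set.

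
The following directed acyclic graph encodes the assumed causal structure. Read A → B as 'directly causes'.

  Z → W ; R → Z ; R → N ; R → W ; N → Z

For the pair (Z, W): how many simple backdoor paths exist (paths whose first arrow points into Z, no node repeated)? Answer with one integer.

2

A backdoor path from Z to W is any simple undirected path whose first edge points into Z (i.e. leaves Z via a parent).
Parents of Z: {N, R}.
Enumerating:
  P1: Z <- R -> W
  P2: Z <- N <- R -> W
That exhausts the simple backdoor paths. Count: 2.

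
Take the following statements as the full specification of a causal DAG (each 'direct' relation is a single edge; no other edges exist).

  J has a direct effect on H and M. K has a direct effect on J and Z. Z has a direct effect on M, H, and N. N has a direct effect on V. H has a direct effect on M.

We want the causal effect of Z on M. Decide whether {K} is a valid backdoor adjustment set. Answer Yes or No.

Yes

Backdoor paths from Z to M (paths whose first edge points into Z):
  P1: Z <- K -> J -> H -> M
  P2: Z <- K -> J -> M
Condition 1 (no descendant of Z in the set): holds — descendants of Z are {H, M, N, V}; none are in {K}.
Condition 2 (every backdoor path blocked by {K}):
  P1: blocked at fork node K ∈ conditioning set.
  P2: blocked at fork node K ∈ conditioning set.
{K} satisfies the backdoor criterion.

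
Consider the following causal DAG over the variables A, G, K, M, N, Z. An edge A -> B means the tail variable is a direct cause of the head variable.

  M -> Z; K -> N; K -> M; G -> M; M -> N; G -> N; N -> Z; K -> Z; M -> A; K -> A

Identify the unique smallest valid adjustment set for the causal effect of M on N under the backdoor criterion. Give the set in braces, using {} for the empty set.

{G, K}

Variables eligible for adjustment (non-descendants of M, excluding M and N): {G, K}.
Backdoor paths from M to N:
  P1: M <- K -> N
  P2: M <- K -> Z <- N
  P3: M <- G -> N
The empty set is not sufficient: P1 (M <- K -> N) has no collider blocking it and no conditioned non-collider, so it is open.
Try {G, K}:
  P1: blocked at fork node K ∈ conditioning set.
  P2: blocked at fork node K ∈ conditioning set.
  P3: blocked at fork node G ∈ conditioning set.
{G, K} contains no descendant of M and blocks every backdoor path.
Every element of {G, K} is needed (dropping G leaves P3 open; dropping K leaves P1 open), so no proper subset is valid.
Among all size-2 subsets of the eligible variables, only {G, K} blocks every backdoor path, so it is the unique smallest valid adjustment set.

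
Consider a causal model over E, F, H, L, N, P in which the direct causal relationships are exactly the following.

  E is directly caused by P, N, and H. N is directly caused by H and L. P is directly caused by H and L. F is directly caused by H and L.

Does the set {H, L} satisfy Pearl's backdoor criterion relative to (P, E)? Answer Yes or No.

Yes

Backdoor paths from P to E (paths whose first edge points into P):
  P1: P <- L -> N <- H -> E
  P2: P <- L -> N -> E
  P3: P <- L -> F <- H -> N -> E
  P4: P <- L -> F <- H -> E
  P5: P <- H -> N -> E
  P6: P <- H -> F <- L -> N -> E
  P7: P <- H -> E
Condition 1 (no descendant of P in the set): holds — descendants of P are {E}; none are in {H, L}.
Condition 2 (every backdoor path blocked by {H, L}):
  P1: blocked at fork node L ∈ conditioning set.
  P2: blocked at fork node L ∈ conditioning set.
  P3: blocked at fork node L ∈ conditioning set.
  P4: blocked at fork node L ∈ conditioning set.
  P5: blocked at fork node H ∈ conditioning set.
  P6: blocked at fork node H ∈ conditioning set.
  P7: blocked at fork node H ∈ conditioning set.
{H, L} satisfies the backdoor criterion.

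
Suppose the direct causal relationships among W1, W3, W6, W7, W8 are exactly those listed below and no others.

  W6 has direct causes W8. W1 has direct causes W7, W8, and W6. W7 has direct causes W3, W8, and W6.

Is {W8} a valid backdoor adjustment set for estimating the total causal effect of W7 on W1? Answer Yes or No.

No

Backdoor paths from W7 to W1 (paths whose first edge points into W7):
  P1: W7 <- W8 -> W6 -> W1
  P2: W7 <- W8 -> W1
  P3: W7 <- W6 <- W8 -> W1
  P4: W7 <- W6 -> W1
Condition 1 (no descendant of W7 in the set): holds — descendants of W7 are {W1}; none are in {W8}.
Condition 2 (every backdoor path blocked by {W8}):
  P1: blocked at fork node W8 ∈ conditioning set.
  P2: blocked at fork node W8 ∈ conditioning set.
  P3: blocked at fork node W8 ∈ conditioning set.
  P4: open — no interior node is in the conditioning set.
{W8} does not satisfy the backdoor criterion.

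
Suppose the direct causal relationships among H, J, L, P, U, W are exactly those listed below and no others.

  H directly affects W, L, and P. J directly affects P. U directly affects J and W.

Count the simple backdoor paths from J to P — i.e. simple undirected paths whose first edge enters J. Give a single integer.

A backdoor path from J to P is any simple undirected path whose first edge points into J (i.e. leaves J via a parent).
Parents of J: {U}.
Enumerating:
  P1: J <- U -> W <- H -> P
That exhausts the simple backdoor paths. Count: 1.

1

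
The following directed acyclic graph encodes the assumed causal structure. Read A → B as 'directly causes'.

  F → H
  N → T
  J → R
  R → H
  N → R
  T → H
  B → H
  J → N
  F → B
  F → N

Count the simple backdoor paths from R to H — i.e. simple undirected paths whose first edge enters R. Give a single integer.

6

A backdoor path from R to H is any simple undirected path whose first edge points into R (i.e. leaves R via a parent).
Parents of R: {J, N}.
Enumerating:
  P1: R <- J -> N <- F -> B -> H
  P2: R <- J -> N <- F -> H
  P3: R <- J -> N -> T -> H
  P4: R <- N <- F -> B -> H
  P5: R <- N <- F -> H
  P6: R <- N -> T -> H
That exhausts the simple backdoor paths. Count: 6.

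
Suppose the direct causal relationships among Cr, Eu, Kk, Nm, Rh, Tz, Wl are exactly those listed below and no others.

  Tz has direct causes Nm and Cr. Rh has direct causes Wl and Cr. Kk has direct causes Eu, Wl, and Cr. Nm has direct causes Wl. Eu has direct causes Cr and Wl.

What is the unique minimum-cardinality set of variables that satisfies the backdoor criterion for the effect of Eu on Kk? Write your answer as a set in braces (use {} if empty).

{Cr, Wl}

Variables eligible for adjustment (non-descendants of Eu, excluding Eu and Kk): {Cr, Nm, Rh, Tz, Wl}.
Backdoor paths from Eu to Kk:
  P1: Eu <- Cr -> Rh <- Wl -> Kk
  P2: Eu <- Cr -> Kk
  P3: Eu <- Cr -> Tz <- Nm <- Wl -> Kk
  P4: Eu <- Wl -> Rh <- Cr -> Kk
  P5: Eu <- Wl -> Kk
  P6: Eu <- Wl -> Nm -> Tz <- Cr -> Kk
The empty set is not sufficient: P2 (Eu <- Cr -> Kk) has no collider blocking it and no conditioned non-collider, so it is open.
Try {Cr, Wl}:
  P1: blocked at fork node Cr ∈ conditioning set.
  P2: blocked at fork node Cr ∈ conditioning set.
  P3: blocked at fork node Cr ∈ conditioning set.
  P4: blocked at fork node Wl ∈ conditioning set.
  P5: blocked at fork node Wl ∈ conditioning set.
  P6: blocked at fork node Wl ∈ conditioning set.
{Cr, Wl} contains no descendant of Eu and blocks every backdoor path.
Every element of {Cr, Wl} is needed (dropping Cr leaves P2 open; dropping Wl leaves P5 open), so no proper subset is valid.
Among all size-2 subsets of the eligible variables, only {Cr, Wl} blocks every backdoor path, so it is the unique smallest valid adjustment set.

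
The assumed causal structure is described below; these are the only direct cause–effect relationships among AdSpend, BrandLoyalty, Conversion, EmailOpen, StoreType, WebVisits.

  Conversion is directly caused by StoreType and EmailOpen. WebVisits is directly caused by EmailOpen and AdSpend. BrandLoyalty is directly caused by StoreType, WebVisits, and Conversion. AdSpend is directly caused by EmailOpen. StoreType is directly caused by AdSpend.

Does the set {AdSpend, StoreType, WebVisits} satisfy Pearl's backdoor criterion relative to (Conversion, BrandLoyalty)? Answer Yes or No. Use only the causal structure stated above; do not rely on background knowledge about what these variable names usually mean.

Yes

Backdoor paths from Conversion to BrandLoyalty (paths whose first edge points into Conversion):
  P1: Conversion <- EmailOpen -> AdSpend -> StoreType -> BrandLoyalty
  P2: Conversion <- EmailOpen -> AdSpend -> WebVisits -> BrandLoyalty
  P3: Conversion <- EmailOpen -> WebVisits <- AdSpend -> StoreType -> BrandLoyalty
  P4: Conversion <- EmailOpen -> WebVisits -> BrandLoyalty
  P5: Conversion <- StoreType <- AdSpend <- EmailOpen -> WebVisits -> BrandLoyalty
  P6: Conversion <- StoreType <- AdSpend -> WebVisits -> BrandLoyalty
  P7: Conversion <- StoreType -> BrandLoyalty
Condition 1 (no descendant of Conversion in the set): holds — descendants of Conversion are {BrandLoyalty}; none are in {AdSpend, StoreType, WebVisits}.
Condition 2 (every backdoor path blocked by {AdSpend, StoreType, WebVisits}):
  P1: blocked at chain node AdSpend ∈ conditioning set.
  P2: blocked at chain node AdSpend ∈ conditioning set.
  P3: blocked at fork node AdSpend ∈ conditioning set.
  P4: blocked at chain node WebVisits ∈ conditioning set.
  P5: blocked at chain node StoreType ∈ conditioning set.
  P6: blocked at chain node StoreType ∈ conditioning set.
  P7: blocked at fork node StoreType ∈ conditioning set.
{AdSpend, StoreType, WebVisits} satisfies the backdoor criterion.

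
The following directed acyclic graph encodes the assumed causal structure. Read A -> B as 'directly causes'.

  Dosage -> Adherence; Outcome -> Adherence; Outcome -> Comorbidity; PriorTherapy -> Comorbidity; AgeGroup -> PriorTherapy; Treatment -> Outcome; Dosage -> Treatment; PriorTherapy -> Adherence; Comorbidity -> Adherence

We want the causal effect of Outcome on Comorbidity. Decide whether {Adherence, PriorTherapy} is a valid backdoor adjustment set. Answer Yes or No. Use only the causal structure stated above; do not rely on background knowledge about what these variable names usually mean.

Backdoor paths from Outcome to Comorbidity (paths whose first edge points into Outcome):
  P1: Outcome <- Treatment <- Dosage -> Adherence <- PriorTherapy -> Comorbidity
  P2: Outcome <- Treatment <- Dosage -> Adherence <- Comorbidity
Condition 1 (no descendant of Outcome in the set): FAILS — Adherence is a descendant of Outcome.
Condition 2 (every backdoor path blocked by {Adherence, PriorTherapy}):
  P1: blocked at fork node PriorTherapy ∈ conditioning set.
  P2: open — collider(s) Adherence are conditioned on (or have a conditioned descendant) and no non-collider on the path is in the set.
{Adherence, PriorTherapy} does not satisfy the backdoor criterion.

No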